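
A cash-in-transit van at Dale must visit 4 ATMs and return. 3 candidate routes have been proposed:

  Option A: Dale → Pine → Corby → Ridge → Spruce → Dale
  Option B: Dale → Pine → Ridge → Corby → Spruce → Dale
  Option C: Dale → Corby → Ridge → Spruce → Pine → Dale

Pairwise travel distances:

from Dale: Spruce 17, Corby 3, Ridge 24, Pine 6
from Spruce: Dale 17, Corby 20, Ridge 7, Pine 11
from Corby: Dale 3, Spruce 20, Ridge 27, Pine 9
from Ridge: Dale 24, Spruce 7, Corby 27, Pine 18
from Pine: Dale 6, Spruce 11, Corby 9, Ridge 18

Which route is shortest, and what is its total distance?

Option A: 6 + 9 + 27 + 7 + 17 = 66
Option B: 6 + 18 + 27 + 20 + 17 = 88
Option C: 3 + 27 + 7 + 11 + 6 = 54

Shortest is Option C, total 54.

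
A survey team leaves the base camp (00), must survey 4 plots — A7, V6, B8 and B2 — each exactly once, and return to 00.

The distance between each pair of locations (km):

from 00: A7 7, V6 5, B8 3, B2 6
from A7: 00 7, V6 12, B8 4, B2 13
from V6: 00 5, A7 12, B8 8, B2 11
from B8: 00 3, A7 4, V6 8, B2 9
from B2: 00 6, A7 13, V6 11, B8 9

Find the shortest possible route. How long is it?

There are 12 distinct closed tours to check (reversals are equivalent).
00 → A7 → V6 → B8 → B2 → 00: 7+12+8+9+6 = 42
00 → A7 → V6 → B2 → B8 → 00: 7+12+11+9+3 = 42
00 → A7 → B8 → V6 → B2 → 00: 7+4+8+11+6 = 36
00 → A7 → B8 → B2 → V6 → 00: 7+4+9+11+5 = 36
00 → A7 → B2 → V6 → B8 → 00: 7+13+11+8+3 = 42
00 → A7 → B2 → B8 → V6 → 00: 7+13+9+8+5 = 42
00 → V6 → A7 → B8 → B2 → 00: 5+12+4+9+6 = 36
00 → V6 → A7 → B2 → B8 → 00: 5+12+13+9+3 = 42
00 → V6 → B8 → A7 → B2 → 00: 5+8+4+13+6 = 36
00 → V6 → B2 → A7 → B8 → 00: 5+11+13+4+3 = 36
00 → B8 → A7 → V6 → B2 → 00: 3+4+12+11+6 = 36
00 → B8 → V6 → A7 → B2 → 00: 3+8+12+13+6 = 42
The minimum is 36.
One optimal route: 00 → A7 → B8 → V6 → B2 → 00 (or its reverse).

36 km — the shortest possible round trip.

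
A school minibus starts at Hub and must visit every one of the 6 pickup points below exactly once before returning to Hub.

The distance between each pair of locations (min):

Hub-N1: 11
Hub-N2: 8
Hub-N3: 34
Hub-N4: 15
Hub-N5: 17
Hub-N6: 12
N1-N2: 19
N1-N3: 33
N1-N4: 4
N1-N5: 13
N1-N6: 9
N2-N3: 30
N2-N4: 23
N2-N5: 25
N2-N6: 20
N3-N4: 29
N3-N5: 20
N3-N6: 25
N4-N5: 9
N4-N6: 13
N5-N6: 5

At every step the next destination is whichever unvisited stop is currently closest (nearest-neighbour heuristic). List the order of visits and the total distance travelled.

Total distance 104 min via the nearest-neighbour route Hub → N2 → N1 → N4 → N5 → N6 → N3 → Hub.

From Hub: distances to unvisited — N2=8, N1=11, N6=12, N4=15, N5=17, N3=34. Nearest is N2 (8).
From N2: distances to unvisited — N1=19, N6=20, N4=23, N5=25, N3=30. Nearest is N1 (19).
From N1: distances to unvisited — N4=4, N6=9, N5=13, N3=33. Nearest is N4 (4).
From N4: distances to unvisited — N5=9, N6=13, N3=29. Nearest is N5 (9).
From N5: distances to unvisited — N6=5, N3=20. Nearest is N6 (5).
From N6: distances to unvisited — N3=25. Nearest is N3 (25).
Return N3→Hub: 34.
Total = 8 + 19 + 4 + 9 + 5 + 25 + 34 = 104.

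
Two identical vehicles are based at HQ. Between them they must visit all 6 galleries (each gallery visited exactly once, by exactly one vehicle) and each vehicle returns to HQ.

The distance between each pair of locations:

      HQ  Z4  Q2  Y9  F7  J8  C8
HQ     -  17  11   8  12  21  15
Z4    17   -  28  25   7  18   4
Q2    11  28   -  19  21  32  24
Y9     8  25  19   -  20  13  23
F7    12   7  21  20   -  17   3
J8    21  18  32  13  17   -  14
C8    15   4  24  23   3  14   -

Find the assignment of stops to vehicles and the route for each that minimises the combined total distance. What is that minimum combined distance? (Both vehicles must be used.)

80 — the smallest possible combined total.

There are 2^5 − 1 = 31 ways to divide the 6 stops into two non-empty groups. For each, the best each vehicle can do is its own shortest tour through its group:
  {Z4} + {Q2, Y9, F7, J8, C8}: 34 + 70 = 104
  {Q2} + {Z4, Y9, F7, J8, C8}: 22 + 58 = 80
  {Z4, Q2} + {Y9, F7, J8, C8}: 56 + 50 = 106
  {Y9} + {Z4, Q2, F7, J8, C8}: 16 + 78 = 94
  {Z4, Y9} + {Q2, F7, J8, C8}: 50 + 70 = 120
  {Q2, Y9} + {Z4, F7, J8, C8}: 38 + 58 = 96
  … (31 splits in total)
Best: vehicle 1 HQ → Q2 → HQ = 22; vehicle 2 HQ → Y9 → J8 → Z4 → C8 → F7 → HQ = 58; combined 80.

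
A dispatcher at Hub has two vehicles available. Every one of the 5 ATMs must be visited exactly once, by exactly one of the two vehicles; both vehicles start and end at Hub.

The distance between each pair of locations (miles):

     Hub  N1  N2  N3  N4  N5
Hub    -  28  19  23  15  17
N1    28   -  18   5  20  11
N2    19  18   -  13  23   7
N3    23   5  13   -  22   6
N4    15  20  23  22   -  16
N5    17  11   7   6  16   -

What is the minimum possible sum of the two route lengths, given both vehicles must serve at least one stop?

95 miles — the smallest possible combined total.

Check every non-empty split of the stops between the two vehicles; for each half take its own optimal tour:
  {N1} + {N2, N3, N4, N5}: 56 + 69 = 125
  {N2} + {N1, N3, N4, N5}: 38 + 63 = 101
  {N1, N2} + {N3, N4, N5}: 65 + 60 = 125
  {N3} + {N1, N2, N4, N5}: 46 + 72 = 118
  {N1, N3} + {N2, N4, N5}: 56 + 57 = 113
  {N2, N3} + {N1, N4, N5}: 55 + 63 = 118
  … (15 splits in total)
  {N4} + {N1, N2, N3, N5}: 30 + 65 = 95  ← best
Best: vehicle 1 Hub → N4 → Hub = 30; vehicle 2 Hub → N1 → N3 → N5 → N2 → Hub = 65; combined 95.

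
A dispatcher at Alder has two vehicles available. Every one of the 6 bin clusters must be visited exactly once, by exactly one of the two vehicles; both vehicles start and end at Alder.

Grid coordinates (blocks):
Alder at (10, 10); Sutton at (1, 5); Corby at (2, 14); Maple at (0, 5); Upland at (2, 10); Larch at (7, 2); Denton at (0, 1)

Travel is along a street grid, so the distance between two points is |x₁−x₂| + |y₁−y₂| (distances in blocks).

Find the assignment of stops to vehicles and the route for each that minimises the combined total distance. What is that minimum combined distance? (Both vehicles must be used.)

Try each way of splitting the stops between the two vehicles (each non-empty) and, for each split, find the best tour for each vehicle:
  {Sutton} + {Corby, Maple, Upland, Larch, Denton}: 28 + 46 = 74
  {Corby} + {Sutton, Maple, Upland, Larch, Denton}: 24 + 38 = 62
  {Sutton, Corby} + {Maple, Upland, Larch, Denton}: 36 + 38 = 74
  {Maple} + {Sutton, Corby, Upland, Larch, Denton}: 30 + 46 = 76
  {Sutton, Maple} + {Corby, Upland, Larch, Denton}: 30 + 46 = 76
  {Corby, Maple} + {Sutton, Upland, Larch, Denton}: 38 + 38 = 76
  … (31 splits in total)
Best: vehicle 1 Alder → Corby → Alder = 24; vehicle 2 Alder → Upland → Sutton → Maple → Denton → Larch → Alder = 38; combined 62.

Minimum combined distance: 62 blocks.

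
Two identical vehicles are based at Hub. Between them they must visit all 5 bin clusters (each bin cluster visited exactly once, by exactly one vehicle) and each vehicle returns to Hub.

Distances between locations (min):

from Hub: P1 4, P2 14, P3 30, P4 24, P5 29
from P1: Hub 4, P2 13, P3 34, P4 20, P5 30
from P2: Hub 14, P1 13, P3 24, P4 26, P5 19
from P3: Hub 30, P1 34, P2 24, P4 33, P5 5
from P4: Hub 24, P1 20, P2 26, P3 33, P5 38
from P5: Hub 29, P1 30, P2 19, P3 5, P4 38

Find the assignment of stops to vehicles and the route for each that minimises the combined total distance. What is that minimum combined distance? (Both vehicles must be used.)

Check every non-empty split of the stops between the two vehicles; for each half take its own optimal tour:
  {P1} + {P2, P3, P4, P5}: 8 + 95 = 103
  {P2} + {P1, P3, P4, P5}: 28 + 91 = 119
  {P1, P2} + {P3, P4, P5}: 31 + 91 = 122
  {P3} + {P1, P2, P4, P5}: 60 + 95 = 155
  {P1, P3} + {P2, P4, P5}: 68 + 95 = 163
  {P2, P3} + {P1, P4, P5}: 68 + 91 = 159
  … (15 splits in total)
Best: vehicle 1 Hub → P1 → Hub = 8; vehicle 2 Hub → P2 → P5 → P3 → P4 → Hub = 95; combined 103.

Minimum combined distance: 103 min.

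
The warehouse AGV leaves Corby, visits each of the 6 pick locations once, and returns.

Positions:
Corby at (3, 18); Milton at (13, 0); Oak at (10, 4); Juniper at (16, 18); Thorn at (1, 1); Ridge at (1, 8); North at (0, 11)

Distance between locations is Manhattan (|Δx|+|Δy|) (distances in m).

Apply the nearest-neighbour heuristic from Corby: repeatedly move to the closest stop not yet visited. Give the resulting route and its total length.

Total distance 74 m via the nearest-neighbour route Corby → North → Ridge → Thorn → Oak → Milton → Juniper → Corby.

Corby → [North:10 / Ridge:12 / Juniper:13 / Thorn:19 / Oak:21 / Milton:28] → North (10)
North → [Ridge:4 / Thorn:11 / Oak:17 / Juniper:23 / Milton:24] → Ridge (4)
Ridge → [Thorn:7 / Oak:13 / Milton:20 / Juniper:25] → Thorn (7)
Thorn → [Oak:12 / Milton:13 / Juniper:32] → Oak (12)
Oak → [Milton:7 / Juniper:20] → Milton (7)
Milton → [Juniper:21] → Juniper (21)
Return Juniper→Corby: 13.
Total = 10 + 4 + 7 + 12 + 7 + 21 + 13 = 74.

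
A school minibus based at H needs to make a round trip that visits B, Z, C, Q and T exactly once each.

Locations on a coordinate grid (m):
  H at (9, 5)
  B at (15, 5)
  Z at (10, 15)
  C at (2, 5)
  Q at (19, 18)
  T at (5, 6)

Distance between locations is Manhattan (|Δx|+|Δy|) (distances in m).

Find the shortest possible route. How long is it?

Minimum total distance: 60 m.

With 5 stops there are 5!/2 = 60 distinct round trips (a route and its reverse cost the same).
H→B→Z→C→Q→T→H: 6+15+18+30+26+5 = 100
H→B→Z→C→T→Q→H: 6+15+18+4+26+23 = 92
H→B→Z→Q→C→T→H: 6+15+12+30+4+5 = 72
H→B→Z→Q→T→C→H: 6+15+12+26+4+7 = 70
H→B→Z→T→C→Q→H: 6+15+14+4+30+23 = 92
H→B→Z→T→Q→C→H: 6+15+14+26+30+7 = 98
H→B→C→Z→Q→T→H: 6+13+18+12+26+5 = 80
H→B→C→Z→T→Q→H: 6+13+18+14+26+23 = 100
H→B→C→Q→Z→T→H: 6+13+30+12+14+5 = 80
H→B→C→Q→T→Z→H: 6+13+30+26+14+11 = 100
H→B→C→T→Z→Q→H: 6+13+4+14+12+23 = 72
H→B→C→T→Q→Z→H: 6+13+4+26+12+11 = 72
H→B→Q→Z→C→T→H: 6+17+12+18+4+5 = 62
H→B→Q→Z→T→C→H: 6+17+12+14+4+7 = 60
… (46 more)
The minimum is 60.
One optimal route: H → B → Q → Z → T → C → H (or its reverse).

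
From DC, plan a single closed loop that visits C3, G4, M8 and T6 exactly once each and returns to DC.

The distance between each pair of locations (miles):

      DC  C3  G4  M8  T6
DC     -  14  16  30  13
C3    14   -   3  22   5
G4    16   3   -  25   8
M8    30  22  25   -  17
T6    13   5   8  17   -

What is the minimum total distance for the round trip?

Minimum total distance: 71 miles.

With 4 stops there are 4!/2 = 12 distinct round trips (a route and its reverse cost the same).
DC - C3 - G4 - M8 - T6 - DC: 14+3+25+17+13 = 72
DC - C3 - G4 - T6 - M8 - DC: 14+3+8+17+30 = 72
DC - C3 - M8 - G4 - T6 - DC: 14+22+25+8+13 = 82
DC - C3 - M8 - T6 - G4 - DC: 14+22+17+8+16 = 77
DC - C3 - T6 - G4 - M8 - DC: 14+5+8+25+30 = 82
DC - C3 - T6 - M8 - G4 - DC: 14+5+17+25+16 = 77
DC - G4 - C3 - M8 - T6 - DC: 16+3+22+17+13 = 71
DC - G4 - C3 - T6 - M8 - DC: 16+3+5+17+30 = 71
DC - G4 - M8 - C3 - T6 - DC: 16+25+22+5+13 = 81
DC - G4 - T6 - C3 - M8 - DC: 16+8+5+22+30 = 81
DC - M8 - C3 - G4 - T6 - DC: 30+22+3+8+13 = 76
DC - M8 - G4 - C3 - T6 - DC: 30+25+3+5+13 = 76
The minimum is 71.
One optimal route: DC → G4 → C3 → M8 → T6 → DC (or its reverse).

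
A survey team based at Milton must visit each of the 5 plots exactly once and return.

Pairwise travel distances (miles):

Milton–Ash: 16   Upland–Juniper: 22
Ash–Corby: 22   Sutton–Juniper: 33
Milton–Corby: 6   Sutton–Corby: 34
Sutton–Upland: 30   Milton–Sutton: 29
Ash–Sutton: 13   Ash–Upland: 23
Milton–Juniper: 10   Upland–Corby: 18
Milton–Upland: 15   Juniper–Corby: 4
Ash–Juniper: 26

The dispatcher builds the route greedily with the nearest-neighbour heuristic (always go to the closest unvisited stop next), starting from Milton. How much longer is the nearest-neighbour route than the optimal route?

6 miles longer than the optimal tour.

From Milton: Corby=6, Juniper=10, Upland=15, Ash=16, Sutton=29 → choose Corby (6).
From Corby: Juniper=4, Upland=18, Ash=22, Sutton=34 → choose Juniper (4).
From Juniper: Upland=22, Ash=26, Sutton=33 → choose Upland (22).
From Upland: Ash=23, Sutton=30 → choose Ash (23).
From Ash: Sutton=13 → choose Sutton (13).
NN route Milton → Corby → Juniper → Upland → Ash → Sutton → Milton costs 97.
Optimal: Milton → Ash → Sutton → Upland → Juniper → Corby → Milton costs 91 (by enumerating all 60 distinct tours).
Excess = 97 − 91 = 6.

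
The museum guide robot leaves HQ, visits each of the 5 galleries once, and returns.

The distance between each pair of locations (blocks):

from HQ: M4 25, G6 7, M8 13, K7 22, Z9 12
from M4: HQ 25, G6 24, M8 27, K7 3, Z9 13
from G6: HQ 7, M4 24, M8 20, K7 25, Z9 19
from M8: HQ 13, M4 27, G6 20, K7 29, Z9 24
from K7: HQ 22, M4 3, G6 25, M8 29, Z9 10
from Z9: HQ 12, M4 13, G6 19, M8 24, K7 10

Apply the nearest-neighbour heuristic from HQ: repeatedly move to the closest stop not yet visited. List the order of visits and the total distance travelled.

Nearest-neighbour total = 79 blocks; route HQ → G6 → Z9 → K7 → M4 → M8 → HQ.

At HQ the remaining stops are G6 7, Z9 12, M8 13, K7 22, M4 25; go to G6.
At G6 the remaining stops are Z9 19, M8 20, M4 24, K7 25; go to Z9.
At Z9 the remaining stops are K7 10, M4 13, M8 24; go to K7.
At K7 the remaining stops are M4 3, M8 29; go to M4.
At M4 the remaining stops are M8 27; go to M8.
Return M8→HQ: 13.
Total = 7 + 19 + 10 + 3 + 27 + 13 = 79.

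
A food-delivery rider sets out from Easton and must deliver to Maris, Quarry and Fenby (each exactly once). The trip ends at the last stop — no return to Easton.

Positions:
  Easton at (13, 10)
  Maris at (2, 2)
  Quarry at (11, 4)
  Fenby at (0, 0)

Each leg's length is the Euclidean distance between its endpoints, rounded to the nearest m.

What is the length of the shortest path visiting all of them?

There are 3! = 6 possible orderings.
Easton → Maris → Quarry → Fenby: 14+9+12 = 35
Easton → Maris → Fenby → Quarry: 14+3+12 = 29
Easton → Quarry → Maris → Fenby: 6+9+3 = 18
Easton → Quarry → Fenby → Maris: 6+12+3 = 21
Easton → Fenby → Maris → Quarry: 16+3+9 = 28
Easton → Fenby → Quarry → Maris: 16+12+9 = 37
The minimum is 18.
One shortest path: Easton → Quarry → Maris → Fenby.

18 m — the minimum one-way total.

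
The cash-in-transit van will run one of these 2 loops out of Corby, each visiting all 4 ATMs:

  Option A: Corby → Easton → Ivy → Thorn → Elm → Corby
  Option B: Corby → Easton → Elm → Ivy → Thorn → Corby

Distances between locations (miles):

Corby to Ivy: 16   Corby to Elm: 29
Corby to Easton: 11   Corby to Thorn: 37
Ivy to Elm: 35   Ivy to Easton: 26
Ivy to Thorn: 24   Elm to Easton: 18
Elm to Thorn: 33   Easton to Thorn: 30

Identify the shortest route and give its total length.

Option A: 11 + 26 + 24 + 33 + 29 = 123
Option B: 11 + 18 + 35 + 24 + 37 = 125

Shortest is Option A, total 123 miles.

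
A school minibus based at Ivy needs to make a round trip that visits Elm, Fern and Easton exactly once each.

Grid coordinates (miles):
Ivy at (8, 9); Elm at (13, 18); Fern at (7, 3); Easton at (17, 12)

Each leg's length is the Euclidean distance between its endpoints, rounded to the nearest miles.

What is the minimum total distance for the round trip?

With 3 stops there are 3!/2 = 3 distinct round trips (a route and its reverse cost the same).
Ivy → Elm → Fern → Easton → Ivy: 10+16+13+9 = 48
Ivy → Elm → Easton → Fern → Ivy: 10+7+13+6 = 36
Ivy → Fern → Elm → Easton → Ivy: 6+16+7+9 = 38
The minimum is 36.
One optimal route: Ivy → Elm → Easton → Fern → Ivy (or its reverse).

Shortest round trip = 36 miles.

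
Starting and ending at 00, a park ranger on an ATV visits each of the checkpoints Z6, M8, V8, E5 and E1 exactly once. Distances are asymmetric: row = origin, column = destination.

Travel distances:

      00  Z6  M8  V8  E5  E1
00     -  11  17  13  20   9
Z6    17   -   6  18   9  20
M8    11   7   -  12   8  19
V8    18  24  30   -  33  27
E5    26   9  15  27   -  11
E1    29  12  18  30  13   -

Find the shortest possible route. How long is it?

00 - Z6 - M8 - V8 - E5 - E1 - 00: 11+6+12+33+11+29 = 102
00 - Z6 - M8 - V8 - E1 - E5 - 00: 11+6+12+27+13+26 = 95
00 - Z6 - M8 - E5 - V8 - E1 - 00: 11+6+8+27+27+29 = 108
00 - Z6 - M8 - E5 - E1 - V8 - 00: 11+6+8+11+30+18 = 84
00 - Z6 - M8 - E1 - V8 - E5 - 00: 11+6+19+30+33+26 = 125
00 - Z6 - M8 - E1 - E5 - V8 - 00: 11+6+19+13+27+18 = 94
00 - Z6 - V8 - M8 - E5 - E1 - 00: 11+18+30+8+11+29 = 107
00 - Z6 - V8 - M8 - E1 - E5 - 00: 11+18+30+19+13+26 = 117
00 - Z6 - V8 - E5 - M8 - E1 - 00: 11+18+33+15+19+29 = 125
00 - Z6 - V8 - E5 - E1 - M8 - 00: 11+18+33+11+18+11 = 102
00 - Z6 - V8 - E1 - M8 - E5 - 00: 11+18+27+18+8+26 = 108
00 - Z6 - V8 - E1 - E5 - M8 - 00: 11+18+27+13+15+11 = 95
00 - Z6 - E5 - M8 - V8 - E1 - 00: 11+9+15+12+27+29 = 103
00 - Z6 - E5 - M8 - E1 - V8 - 00: 11+9+15+19+30+18 = 102
… (106 more)
00 - E1 - E5 - Z6 - M8 - V8 - 00: 9+13+9+6+12+18 = 67  ← best
The minimum is 67.
One optimal route: 00 → E1 → E5 → Z6 → M8 → V8 → 00.

67 — the shortest possible round trip.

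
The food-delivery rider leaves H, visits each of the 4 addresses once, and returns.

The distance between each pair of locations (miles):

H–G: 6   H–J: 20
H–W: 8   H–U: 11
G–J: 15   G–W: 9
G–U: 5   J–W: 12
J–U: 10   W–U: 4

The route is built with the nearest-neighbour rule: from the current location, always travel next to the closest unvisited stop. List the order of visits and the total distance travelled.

Total distance 47 miles via the nearest-neighbour route H → G → U → W → J → H.

From H: distances to unvisited — G=6, W=8, U=11, J=20. Nearest is G (6).
From G: distances to unvisited — U=5, W=9, J=15. Nearest is U (5).
From U: distances to unvisited — W=4, J=10. Nearest is W (4).
From W: distances to unvisited — J=12. Nearest is J (12).
Return J→H: 20.
Total = 6 + 5 + 4 + 12 + 20 = 47.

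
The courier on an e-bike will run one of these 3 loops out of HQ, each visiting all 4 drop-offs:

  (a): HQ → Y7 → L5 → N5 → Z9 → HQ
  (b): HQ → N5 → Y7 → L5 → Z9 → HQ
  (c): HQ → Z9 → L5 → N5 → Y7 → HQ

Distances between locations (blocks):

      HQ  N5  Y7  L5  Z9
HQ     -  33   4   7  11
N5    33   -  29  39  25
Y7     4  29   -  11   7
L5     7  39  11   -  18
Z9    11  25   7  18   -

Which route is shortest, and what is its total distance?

90 blocks — (a) is the shortest.

(a): 4 + 11 + 39 + 25 + 11 = 90
(b): 33 + 29 + 11 + 18 + 11 = 102
(c): 11 + 18 + 39 + 29 + 4 = 101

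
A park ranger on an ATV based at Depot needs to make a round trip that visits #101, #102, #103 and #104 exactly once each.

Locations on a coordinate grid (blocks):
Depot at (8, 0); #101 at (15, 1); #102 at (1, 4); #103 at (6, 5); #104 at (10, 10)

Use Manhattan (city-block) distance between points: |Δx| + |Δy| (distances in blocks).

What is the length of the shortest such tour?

Depot - #101 - #102 - #103 - #104 - Depot: 8+17+6+9+12 = 52
Depot - #101 - #102 - #104 - #103 - Depot: 8+17+15+9+7 = 56
Depot - #101 - #103 - #102 - #104 - Depot: 8+13+6+15+12 = 54
Depot - #101 - #103 - #104 - #102 - Depot: 8+13+9+15+11 = 56
Depot - #101 - #104 - #102 - #103 - Depot: 8+14+15+6+7 = 50
Depot - #101 - #104 - #103 - #102 - Depot: 8+14+9+6+11 = 48
Depot - #102 - #101 - #103 - #104 - Depot: 11+17+13+9+12 = 62
Depot - #102 - #101 - #104 - #103 - Depot: 11+17+14+9+7 = 58
Depot - #102 - #103 - #101 - #104 - Depot: 11+6+13+14+12 = 56
Depot - #102 - #104 - #101 - #103 - Depot: 11+15+14+13+7 = 60
Depot - #103 - #101 - #102 - #104 - Depot: 7+13+17+15+12 = 64
Depot - #103 - #102 - #101 - #104 - Depot: 7+6+17+14+12 = 56
The minimum is 48.
One optimal route: Depot → #101 → #104 → #103 → #102 → Depot (or its reverse).

Minimum total distance: 48 blocks.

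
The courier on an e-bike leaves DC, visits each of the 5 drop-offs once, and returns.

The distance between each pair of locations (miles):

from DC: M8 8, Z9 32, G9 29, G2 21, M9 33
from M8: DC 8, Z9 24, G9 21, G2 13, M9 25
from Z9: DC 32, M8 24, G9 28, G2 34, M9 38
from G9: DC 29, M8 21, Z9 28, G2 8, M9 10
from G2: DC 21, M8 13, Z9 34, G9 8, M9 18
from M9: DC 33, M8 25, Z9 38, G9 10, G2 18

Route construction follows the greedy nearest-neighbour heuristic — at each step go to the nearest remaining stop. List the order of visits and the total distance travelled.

Nearest-neighbour total = 109 miles; route DC → M8 → G2 → G9 → M9 → Z9 → DC.

From DC: distances to unvisited — M8=8, G2=21, G9=29, Z9=32, M9=33. Nearest is M8 (8).
From M8: distances to unvisited — G2=13, G9=21, Z9=24, M9=25. Nearest is G2 (13).
From G2: distances to unvisited — G9=8, M9=18, Z9=34. Nearest is G9 (8).
From G9: distances to unvisited — M9=10, Z9=28. Nearest is M9 (10).
From M9: distances to unvisited — Z9=38. Nearest is Z9 (38).
Return Z9→DC: 32.
Total = 8 + 13 + 8 + 10 + 38 + 32 = 109.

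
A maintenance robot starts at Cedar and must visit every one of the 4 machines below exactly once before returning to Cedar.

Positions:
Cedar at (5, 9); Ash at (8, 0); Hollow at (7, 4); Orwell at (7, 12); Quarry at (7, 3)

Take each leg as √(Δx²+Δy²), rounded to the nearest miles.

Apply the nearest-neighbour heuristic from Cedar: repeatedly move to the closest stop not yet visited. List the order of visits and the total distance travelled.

25 miles along Cedar → Orwell → Hollow → Quarry → Ash → Cedar.

From Cedar: distances to unvisited — Orwell=4, Hollow=5, Quarry=6, Ash=9. Nearest is Orwell (4).
From Orwell: distances to unvisited — Hollow=8, Quarry=9, Ash=12. Nearest is Hollow (8).
From Hollow: distances to unvisited — Quarry=1, Ash=4. Nearest is Quarry (1).
From Quarry: distances to unvisited — Ash=3. Nearest is Ash (3).
Return Ash→Cedar: 9.
Total = 4 + 8 + 1 + 3 + 9 = 25.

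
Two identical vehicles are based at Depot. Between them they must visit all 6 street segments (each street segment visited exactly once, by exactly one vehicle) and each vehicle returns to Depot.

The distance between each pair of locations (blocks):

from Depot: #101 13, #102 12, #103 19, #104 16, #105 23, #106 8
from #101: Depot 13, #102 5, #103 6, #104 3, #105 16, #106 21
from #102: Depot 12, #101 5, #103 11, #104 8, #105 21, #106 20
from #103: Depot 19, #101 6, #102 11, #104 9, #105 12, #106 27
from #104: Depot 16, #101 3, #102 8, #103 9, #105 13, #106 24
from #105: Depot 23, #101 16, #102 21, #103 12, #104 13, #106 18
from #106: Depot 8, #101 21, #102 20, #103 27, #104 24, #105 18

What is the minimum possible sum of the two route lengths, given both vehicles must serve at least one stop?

80 blocks — the smallest possible combined total.

Try each way of splitting the stops between the two vehicles (each non-empty) and, for each split, find the best tour for each vehicle:
  {#101} + {#102, #103, #104, #105, #106}: 26 + 67 = 93
  {#102} + {#101, #103, #104, #105, #106}: 24 + 63 = 87
  {#101, #102} + {#103, #104, #105, #106}: 30 + 63 = 93
  {#103} + {#101, #102, #104, #105, #106}: 38 + 59 = 97
  {#101, #103} + {#102, #104, #105, #106}: 38 + 59 = 97
  {#102, #103} + {#101, #104, #105, #106}: 42 + 55 = 97
  … (31 splits in total)
  {#101, #102, #103, #104, #105} + {#106}: 64 + 16 = 80  ← best
Best: vehicle 1 Depot → #101 → #103 → #105 → #104 → #102 → Depot = 64; vehicle 2 Depot → #106 → Depot = 16; combined 80.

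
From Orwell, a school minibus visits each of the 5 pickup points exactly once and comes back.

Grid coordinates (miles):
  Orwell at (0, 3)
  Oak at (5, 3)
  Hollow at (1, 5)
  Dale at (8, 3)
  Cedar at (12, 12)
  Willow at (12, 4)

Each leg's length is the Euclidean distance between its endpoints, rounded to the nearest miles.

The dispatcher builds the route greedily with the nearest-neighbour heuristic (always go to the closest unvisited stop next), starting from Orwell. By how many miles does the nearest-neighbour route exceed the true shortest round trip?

Orwell: Hollow=2, Oak=5, Dale=8, Willow=12, Cedar=15 ⇒ Hollow
Hollow: Oak=4, Dale=7, Willow=11, Cedar=13 ⇒ Oak
Oak: Dale=3, Willow=7, Cedar=11 ⇒ Dale
Dale: Willow=4, Cedar=10 ⇒ Willow
Willow: Cedar=8 ⇒ Cedar
NN route Orwell → Hollow → Oak → Dale → Willow → Cedar → Orwell costs 36.
Optimal: Orwell → Oak → Dale → Willow → Cedar → Hollow → Orwell costs 35 (by enumerating all 60 distinct tours).
Excess = 36 − 35 = 1.

1 miles longer than the optimal tour.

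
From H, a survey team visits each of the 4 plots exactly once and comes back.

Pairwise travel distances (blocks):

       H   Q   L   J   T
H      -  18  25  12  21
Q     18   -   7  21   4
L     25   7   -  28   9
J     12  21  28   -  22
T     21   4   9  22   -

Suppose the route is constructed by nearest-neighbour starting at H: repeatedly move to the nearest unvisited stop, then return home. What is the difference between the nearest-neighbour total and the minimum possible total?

From H: J=12, Q=18, T=21, L=25 → choose J (12).
From J: Q=21, T=22, L=28 → choose Q (21).
From Q: T=4, L=7 → choose T (4).
From T: L=9 → choose L (9).
NN route H → J → Q → T → L → H costs 71.
Optimal: H → Q → L → T → J → H costs 68 (by enumerating all 12 distinct tours).
Excess = 71 − 68 = 3.

The nearest-neighbour route is 3 blocks longer than optimal.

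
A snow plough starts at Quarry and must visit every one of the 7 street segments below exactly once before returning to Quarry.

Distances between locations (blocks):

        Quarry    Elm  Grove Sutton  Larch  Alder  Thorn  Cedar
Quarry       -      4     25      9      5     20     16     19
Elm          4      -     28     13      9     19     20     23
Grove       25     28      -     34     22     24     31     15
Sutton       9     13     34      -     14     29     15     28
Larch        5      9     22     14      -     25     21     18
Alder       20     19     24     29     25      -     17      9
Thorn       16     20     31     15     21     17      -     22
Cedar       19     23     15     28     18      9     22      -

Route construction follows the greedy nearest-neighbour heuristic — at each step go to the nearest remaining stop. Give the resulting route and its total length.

Quarry → [Elm:4 / Larch:5 / Sutton:9 / Thorn:16 / Cedar:19 / Alder:20 / Grove:25] → Elm (4)
Elm → [Larch:9 / Sutton:13 / Alder:19 / Thorn:20 / Cedar:23 / Grove:28] → Larch (9)
Larch → [Sutton:14 / Cedar:18 / Thorn:21 / Grove:22 / Alder:25] → Sutton (14)
Sutton → [Thorn:15 / Cedar:28 / Alder:29 / Grove:34] → Thorn (15)
Thorn → [Alder:17 / Cedar:22 / Grove:31] → Alder (17)
Alder → [Cedar:9 / Grove:24] → Cedar (9)
Cedar → [Grove:15] → Grove (15)
Return Grove→Quarry: 25.
Total = 4 + 9 + 14 + 15 + 17 + 9 + 15 + 25 = 108.

108 blocks along Quarry → Elm → Larch → Sutton → Thorn → Alder → Cedar → Grove → Quarry.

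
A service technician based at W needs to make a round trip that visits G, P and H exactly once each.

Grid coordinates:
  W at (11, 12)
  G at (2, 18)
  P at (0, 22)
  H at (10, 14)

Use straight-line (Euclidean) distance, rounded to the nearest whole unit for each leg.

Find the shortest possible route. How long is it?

There are 3 distinct closed tours to check (reversals are equivalent).
W - G - P - H - W: 11+4+13+2 = 30
W - G - H - P - W: 11+9+13+15 = 48
W - P - G - H - W: 15+4+9+2 = 30
The minimum is 30.
One optimal route: W → G → P → H → W (or its reverse).

Shortest round trip = 30.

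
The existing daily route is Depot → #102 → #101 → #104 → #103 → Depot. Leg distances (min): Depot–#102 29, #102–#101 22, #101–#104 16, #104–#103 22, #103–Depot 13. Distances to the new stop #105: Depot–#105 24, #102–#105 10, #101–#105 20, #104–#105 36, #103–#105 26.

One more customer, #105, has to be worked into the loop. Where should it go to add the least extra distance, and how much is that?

Minimum extra distance: 5 min, inserting #105 between Depot and #102.

Insertion cost between consecutive stops i–j is d(i,#105) + d(#105,j) − d(i,j):
  between Depot and #102: 24 + 10 − 29 = 5
  between #102 and #101: 10 + 20 − 22 = 8
  between #101 and #104: 20 + 36 − 16 = 40
  between #104 and #103: 36 + 26 − 22 = 40
  between #103 and Depot: 26 + 24 − 13 = 37
Cheapest insertion is between Depot and #102, adding 5.
New total = 102 + 5 = 107.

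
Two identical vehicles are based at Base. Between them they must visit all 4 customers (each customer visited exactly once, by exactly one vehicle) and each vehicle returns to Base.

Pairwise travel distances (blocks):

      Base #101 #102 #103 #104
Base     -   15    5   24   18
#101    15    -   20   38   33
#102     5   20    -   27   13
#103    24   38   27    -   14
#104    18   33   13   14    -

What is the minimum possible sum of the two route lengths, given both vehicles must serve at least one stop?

Try each way of splitting the stops between the two vehicles (each non-empty) and, for each split, find the best tour for each vehicle:
  {#101} + {#102, #103, #104}: 30 + 56 = 86
  {#102} + {#101, #103, #104}: 10 + 85 = 95
  {#101, #102} + {#103, #104}: 40 + 56 = 96
  {#103} + {#101, #102, #104}: 48 + 66 = 114
  {#101, #103} + {#102, #104}: 77 + 36 = 113
  {#102, #103} + {#101, #104}: 56 + 66 = 122
  … (7 splits in total)
Best: vehicle 1 Base → #101 → Base = 30; vehicle 2 Base → #102 → #104 → #103 → Base = 56; combined 86.

86 blocks — the smallest possible combined total.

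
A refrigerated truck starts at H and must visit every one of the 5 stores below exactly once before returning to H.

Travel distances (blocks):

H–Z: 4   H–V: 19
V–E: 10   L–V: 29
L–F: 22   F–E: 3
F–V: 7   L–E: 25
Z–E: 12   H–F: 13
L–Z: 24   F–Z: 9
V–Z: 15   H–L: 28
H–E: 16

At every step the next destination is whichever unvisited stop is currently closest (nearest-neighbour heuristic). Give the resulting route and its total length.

H → [Z:4 / F:13 / E:16 / V:19 / L:28] → Z (4)
Z → [F:9 / E:12 / V:15 / L:24] → F (9)
F → [E:3 / V:7 / L:22] → E (3)
E → [V:10 / L:25] → V (10)
V → [L:29] → L (29)
Return L→H: 28.
Total = 4 + 9 + 3 + 10 + 29 + 28 = 83.

83 blocks along H → Z → F → E → V → L → H.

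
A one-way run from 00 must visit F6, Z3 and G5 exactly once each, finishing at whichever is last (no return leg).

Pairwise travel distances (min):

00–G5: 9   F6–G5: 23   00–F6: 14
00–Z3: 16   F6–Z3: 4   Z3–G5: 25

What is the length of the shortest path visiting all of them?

There are 3! = 6 possible orderings.
00 → F6 → Z3 → G5: 14+4+25 = 43
00 → F6 → G5 → Z3: 14+23+25 = 62
00 → Z3 → F6 → G5: 16+4+23 = 43
00 → Z3 → G5 → F6: 16+25+23 = 64
00 → G5 → F6 → Z3: 9+23+4 = 36
00 → G5 → Z3 → F6: 9+25+4 = 38
The minimum is 36.
One shortest path: 00 → G5 → F6 → Z3.

Shortest open route: 36 min.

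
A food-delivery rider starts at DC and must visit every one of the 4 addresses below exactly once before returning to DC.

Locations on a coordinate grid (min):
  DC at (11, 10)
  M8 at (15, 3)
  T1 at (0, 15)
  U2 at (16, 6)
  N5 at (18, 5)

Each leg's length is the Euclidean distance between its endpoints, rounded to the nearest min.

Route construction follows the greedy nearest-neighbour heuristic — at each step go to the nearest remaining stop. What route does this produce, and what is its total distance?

43 min along DC → U2 → N5 → M8 → T1 → DC.

From DC: distances to unvisited — U2=6, M8=8, N5=9, T1=12. Nearest is U2 (6).
From U2: distances to unvisited — N5=2, M8=3, T1=18. Nearest is N5 (2).
From N5: distances to unvisited — M8=4, T1=21. Nearest is M8 (4).
From M8: distances to unvisited — T1=19. Nearest is T1 (19).
Return T1→DC: 12.
Total = 6 + 2 + 4 + 19 + 12 = 43.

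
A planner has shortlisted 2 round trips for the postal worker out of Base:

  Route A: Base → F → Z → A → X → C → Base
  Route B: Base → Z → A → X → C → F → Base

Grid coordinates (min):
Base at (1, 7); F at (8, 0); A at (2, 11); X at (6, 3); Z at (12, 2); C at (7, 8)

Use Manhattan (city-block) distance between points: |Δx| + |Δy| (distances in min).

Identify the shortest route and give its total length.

Route A: 14 + 6 + 19 + 12 + 6 + 7 = 64
Route B: 16 + 19 + 12 + 6 + 9 + 14 = 76

Shortest is Route A, total 64 min.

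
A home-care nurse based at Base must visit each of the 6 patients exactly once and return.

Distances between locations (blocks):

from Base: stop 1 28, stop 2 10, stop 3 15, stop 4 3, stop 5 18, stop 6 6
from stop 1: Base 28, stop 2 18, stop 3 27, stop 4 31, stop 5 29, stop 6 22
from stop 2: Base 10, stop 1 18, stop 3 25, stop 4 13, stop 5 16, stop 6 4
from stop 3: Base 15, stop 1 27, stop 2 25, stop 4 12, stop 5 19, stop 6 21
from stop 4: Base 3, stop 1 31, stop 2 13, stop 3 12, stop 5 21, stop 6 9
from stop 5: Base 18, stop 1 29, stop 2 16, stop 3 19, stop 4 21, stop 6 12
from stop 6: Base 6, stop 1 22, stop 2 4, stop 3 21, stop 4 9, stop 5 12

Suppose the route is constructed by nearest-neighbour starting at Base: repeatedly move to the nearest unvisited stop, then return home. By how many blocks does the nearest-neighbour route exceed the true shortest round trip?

Base: stop 4=3, stop 6=6, stop 2=10, stop 3=15, stop 5=18, stop 1=28 ⇒ stop 4
stop 4: stop 6=9, stop 3=12, stop 2=13, stop 5=21, stop 1=31 ⇒ stop 6
stop 6: stop 2=4, stop 5=12, stop 3=21, stop 1=22 ⇒ stop 2
stop 2: stop 5=16, stop 1=18, stop 3=25 ⇒ stop 5
stop 5: stop 3=19, stop 1=29 ⇒ stop 3
stop 3: stop 1=27 ⇒ stop 1
NN route Base → stop 4 → stop 6 → stop 2 → stop 5 → stop 3 → stop 1 → Base costs 106.
Optimal: Base → stop 4 → stop 3 → stop 5 → stop 1 → stop 2 → stop 6 → Base costs 91 (by enumerating all 360 distinct tours).
Excess = 106 − 91 = 15.

The nearest-neighbour route is 15 blocks longer than optimal.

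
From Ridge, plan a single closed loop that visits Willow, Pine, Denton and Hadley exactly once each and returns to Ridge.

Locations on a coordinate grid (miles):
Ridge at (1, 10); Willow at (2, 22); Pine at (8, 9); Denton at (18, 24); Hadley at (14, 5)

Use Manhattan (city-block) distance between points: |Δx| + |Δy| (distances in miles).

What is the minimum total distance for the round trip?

Shortest round trip = 72 miles.

With 4 stops there are 4!/2 = 12 distinct round trips (a route and its reverse cost the same).
Ridge-Willow-Pine-Denton-Hadley-Ridge: 13+19+25+23+18 = 98
Ridge-Willow-Pine-Hadley-Denton-Ridge: 13+19+10+23+31 = 96
Ridge-Willow-Denton-Pine-Hadley-Ridge: 13+18+25+10+18 = 84
Ridge-Willow-Denton-Hadley-Pine-Ridge: 13+18+23+10+8 = 72
Ridge-Willow-Hadley-Pine-Denton-Ridge: 13+29+10+25+31 = 108
Ridge-Willow-Hadley-Denton-Pine-Ridge: 13+29+23+25+8 = 98
Ridge-Pine-Willow-Denton-Hadley-Ridge: 8+19+18+23+18 = 86
Ridge-Pine-Willow-Hadley-Denton-Ridge: 8+19+29+23+31 = 110
Ridge-Pine-Denton-Willow-Hadley-Ridge: 8+25+18+29+18 = 98
Ridge-Pine-Hadley-Willow-Denton-Ridge: 8+10+29+18+31 = 96
Ridge-Denton-Willow-Pine-Hadley-Ridge: 31+18+19+10+18 = 96
Ridge-Denton-Pine-Willow-Hadley-Ridge: 31+25+19+29+18 = 122
The minimum is 72.
One optimal route: Ridge → Willow → Denton → Hadley → Pine → Ridge (or its reverse).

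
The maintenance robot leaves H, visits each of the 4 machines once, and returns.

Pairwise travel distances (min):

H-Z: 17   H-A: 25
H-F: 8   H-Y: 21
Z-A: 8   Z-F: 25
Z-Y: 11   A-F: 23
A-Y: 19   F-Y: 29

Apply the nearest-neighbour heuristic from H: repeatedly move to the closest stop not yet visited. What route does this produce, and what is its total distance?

Nearest-neighbour total = 71 min; route H → F → A → Z → Y → H.

H → [F:8 / Z:17 / Y:21 / A:25] → F (8)
F → [A:23 / Z:25 / Y:29] → A (23)
A → [Z:8 / Y:19] → Z (8)
Z → [Y:11] → Y (11)
Return Y→H: 21.
Total = 8 + 23 + 8 + 11 + 21 = 71.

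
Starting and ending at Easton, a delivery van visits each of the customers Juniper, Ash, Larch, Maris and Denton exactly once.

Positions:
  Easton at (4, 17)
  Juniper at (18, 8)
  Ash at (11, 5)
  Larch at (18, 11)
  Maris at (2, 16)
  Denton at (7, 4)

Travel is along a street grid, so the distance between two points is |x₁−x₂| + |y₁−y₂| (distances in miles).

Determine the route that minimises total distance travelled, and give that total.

Shortest round trip = 58 miles.

There are 60 distinct closed tours to check (reversals are equivalent).
Easton→Juniper→Ash→Larch→Maris→Denton→Easton: 23+10+13+21+17+16 = 100
Easton→Juniper→Ash→Larch→Denton→Maris→Easton: 23+10+13+18+17+3 = 84
Easton→Juniper→Ash→Maris→Larch→Denton→Easton: 23+10+20+21+18+16 = 108
Easton→Juniper→Ash→Maris→Denton→Larch→Easton: 23+10+20+17+18+20 = 108
Easton→Juniper→Ash→Denton→Larch→Maris→Easton: 23+10+5+18+21+3 = 80
Easton→Juniper→Ash→Denton→Maris→Larch→Easton: 23+10+5+17+21+20 = 96
Easton→Juniper→Larch→Ash→Maris→Denton→Easton: 23+3+13+20+17+16 = 92
Easton→Juniper→Larch→Ash→Denton→Maris→Easton: 23+3+13+5+17+3 = 64
Easton→Juniper→Larch→Maris→Ash→Denton→Easton: 23+3+21+20+5+16 = 88
Easton→Juniper→Larch→Maris→Denton→Ash→Easton: 23+3+21+17+5+19 = 88
Easton→Juniper→Larch→Denton→Ash→Maris→Easton: 23+3+18+5+20+3 = 72
Easton→Juniper→Larch→Denton→Maris→Ash→Easton: 23+3+18+17+20+19 = 100
Easton→Juniper→Maris→Ash→Larch→Denton→Easton: 23+24+20+13+18+16 = 114
Easton→Juniper→Maris→Ash→Denton→Larch→Easton: 23+24+20+5+18+20 = 110
… (46 more)
Easton→Larch→Juniper→Ash→Denton→Maris→Easton: 20+3+10+5+17+3 = 58  ← best
The minimum is 58.
One optimal route: Easton → Larch → Juniper → Ash → Denton → Maris → Easton (or its reverse).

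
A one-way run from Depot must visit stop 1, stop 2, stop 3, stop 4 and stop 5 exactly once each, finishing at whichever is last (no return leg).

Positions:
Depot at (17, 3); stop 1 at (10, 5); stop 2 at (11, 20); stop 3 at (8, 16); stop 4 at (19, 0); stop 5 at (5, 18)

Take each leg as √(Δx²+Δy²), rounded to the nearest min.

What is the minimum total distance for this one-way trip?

There are 5! = 120 possible orderings.
Depot - stop 1 - stop 2 - stop 3 - stop 4 - stop 5: 7+15+5+19+23 = 69
Depot - stop 1 - stop 2 - stop 3 - stop 5 - stop 4: 7+15+5+4+23 = 54
Depot - stop 1 - stop 2 - stop 4 - stop 3 - stop 5: 7+15+22+19+4 = 67
Depot - stop 1 - stop 2 - stop 4 - stop 5 - stop 3: 7+15+22+23+4 = 71
Depot - stop 1 - stop 2 - stop 5 - stop 3 - stop 4: 7+15+6+4+19 = 51
Depot - stop 1 - stop 2 - stop 5 - stop 4 - stop 3: 7+15+6+23+19 = 70
Depot - stop 1 - stop 3 - stop 2 - stop 4 - stop 5: 7+11+5+22+23 = 68
Depot - stop 1 - stop 3 - stop 2 - stop 5 - stop 4: 7+11+5+6+23 = 52
Depot - stop 1 - stop 3 - stop 4 - stop 2 - stop 5: 7+11+19+22+6 = 65
Depot - stop 1 - stop 3 - stop 4 - stop 5 - stop 2: 7+11+19+23+6 = 66
Depot - stop 1 - stop 3 - stop 5 - stop 2 - stop 4: 7+11+4+6+22 = 50
Depot - stop 1 - stop 3 - stop 5 - stop 4 - stop 2: 7+11+4+23+22 = 67
Depot - stop 1 - stop 4 - stop 2 - stop 3 - stop 5: 7+10+22+5+4 = 48
Depot - stop 1 - stop 4 - stop 2 - stop 5 - stop 3: 7+10+22+6+4 = 49
… (106 more)
Depot - stop 4 - stop 1 - stop 3 - stop 5 - stop 2: 4+10+11+4+6 = 35  ← best
The minimum is 35.
One shortest path: Depot → stop 4 → stop 1 → stop 3 → stop 5 → stop 2.

Shortest open route: 35 min.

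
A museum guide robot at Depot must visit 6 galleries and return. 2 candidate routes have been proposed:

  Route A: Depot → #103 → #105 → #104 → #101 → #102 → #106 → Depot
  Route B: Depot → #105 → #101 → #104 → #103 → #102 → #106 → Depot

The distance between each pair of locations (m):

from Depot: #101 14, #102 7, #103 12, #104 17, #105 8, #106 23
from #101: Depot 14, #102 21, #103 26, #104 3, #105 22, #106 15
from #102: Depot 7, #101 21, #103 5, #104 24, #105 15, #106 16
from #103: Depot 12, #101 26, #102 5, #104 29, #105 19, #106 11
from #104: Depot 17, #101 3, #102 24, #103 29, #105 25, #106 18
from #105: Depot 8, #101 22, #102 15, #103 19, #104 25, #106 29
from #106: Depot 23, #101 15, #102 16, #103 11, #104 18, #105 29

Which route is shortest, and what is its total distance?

Shortest is Route B, total 106 m.

Route A: 12 + 19 + 25 + 3 + 21 + 16 + 23 = 119
Route B: 8 + 22 + 3 + 29 + 5 + 16 + 23 = 106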